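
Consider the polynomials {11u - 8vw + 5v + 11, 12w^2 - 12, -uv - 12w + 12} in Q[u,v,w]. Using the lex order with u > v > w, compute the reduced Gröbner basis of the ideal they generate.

G = {u - 8/11vw + 5/11v + 1, v^2 - 88/39vw - 55/39v - 132/13w + 132/13, w^2 - 1}

f_1 = 11u - 8vw + 5v + 11, LT = u.
f_2 = 12w^2 - 12, LT = w^2.
f_3 = -uv - 12w + 12, LT = uv.

S(f_1,f_3): lcm = uv. S = -8/11v^2w + 5/11v^2 + v - 12w + 12.
  leading term v^2w: no divisor's leading term divides it; move -8/11v^2w to the remainder.
  leading term v^2: no divisor's leading term divides it; move 5/11v^2 to the remainder.
  leading term v: no divisor's leading term divides it; move v to the remainder.
  leading term w: no divisor's leading term divides it; move -12w to the remainder.
  leading term 1: no divisor's leading term divides it; move 12 to the remainder.
  remainder -8/11v^2w + 5/11v^2 + v - 12w + 12 ≠ 0; add g_4 = -8/11v^2w + 5/11v^2 + v - 12w + 12 to the basis.

S(f_2,g_4): lcm = v^2w^2. S = 5/8v^2w - v^2 + 11/8vw - 33/2w^2 + 33/2w.
  leading term v^2w: subtract (-55/64)·g_4 from 5/8v^2w - v^2 + 11/8vw - 33/2w^2 + 33/2w → -39/64v^2 + 11/8vw + 55/64v - 33/2w^2 + 99/16w + 165/16
  leading term v^2: no divisor's leading term divides it; move -39/64v^2 to the remainder.
  leading term vw: no divisor's leading term divides it; move 11/8vw to the remainder.
  leading term v: no divisor's leading term divides it; move 55/64v to the remainder.
  leading term w^2: subtract (-11/8)·f_2 from -33/2w^2 + 99/16w + 165/16 → 99/16w - 99/16
  leading term w: no divisor's leading term divides it; move 99/16w to the remainder.
  leading term 1: no divisor's leading term divides it; move -99/16 to the remainder.
  remainder -39/64v^2 + 11/8vw + 55/64v + 99/16w - 99/16 ≠ 0; add g_5 = -39/64v^2 + 11/8vw + 55/64v + 99/16w - 99/16 to the basis.

The other S-polynomials (S(f_1,f_2), S(f_2,f_3), S(f_1,g_4), S(f_3,g_4), S(f_1,g_5), S(f_2,g_5), S(f_3,g_5), S(g_4,g_5)) all reduce to 0 modulo the current basis, so we have a Gröbner basis.
Inter-reduce: drop elements whose leading term is divisible by another's, tail-reduce, and make monic.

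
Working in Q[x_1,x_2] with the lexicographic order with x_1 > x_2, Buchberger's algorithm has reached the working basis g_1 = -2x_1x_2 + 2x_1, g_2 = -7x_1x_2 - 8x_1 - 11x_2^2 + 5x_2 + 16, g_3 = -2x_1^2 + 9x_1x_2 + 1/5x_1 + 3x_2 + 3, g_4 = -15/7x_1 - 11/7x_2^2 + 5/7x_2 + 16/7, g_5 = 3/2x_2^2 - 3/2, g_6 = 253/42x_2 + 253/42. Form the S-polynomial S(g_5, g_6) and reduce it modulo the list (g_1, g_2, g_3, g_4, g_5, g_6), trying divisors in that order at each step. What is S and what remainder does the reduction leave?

S(g_5, g_6) = -x_2 - 1; remainder on division = 0.

lcm(LM(g_5), LM(g_6)) = x_2^2.
S = (lcm/LT(g_5))·g_5 − (lcm/LT(g_6))·g_6 = -x_2 - 1.
Reduce S modulo (g_1, g_2, g_3, g_4, g_5, g_6) in that order:
  leading term x_2: subtract (-42/253)·g_6 from -x_2 - 1 → 0
The remainder is 0, so this S-polynomial contributes no new basis element.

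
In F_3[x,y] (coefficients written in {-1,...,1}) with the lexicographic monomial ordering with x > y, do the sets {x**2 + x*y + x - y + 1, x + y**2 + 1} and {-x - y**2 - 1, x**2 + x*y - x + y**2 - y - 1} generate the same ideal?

Yes, the ideals are equal.

Since reduced Gröbner bases are canonical representatives of ideals under a given ordering, it suffices to compute and compare them.
Buchberger on the first generating set:
f_1 = x**2 + x*y + x - y + 1, LT = x**2.
f_2 = x + y**2 + 1, LT = x.

S(f_1,f_2): lcm = x**2. S = -x*y**2 + x*y - y + 1.
  leading term x*y**2: subtract (-y**2)·f_2 from -x*y**2 + x*y - y + 1 → x*y + y**4 + y**2 - y + 1
  leading term x*y: subtract (y)·f_2 from x*y + y**4 + y**2 - y + 1 → y**4 - y**3 + y**2 + y + 1
  leading term y**4: no divisor's leading term divides it; move y**4 to the remainder.
  leading term y**3: no divisor's leading term divides it; move -y**3 to the remainder.
  leading term y**2: no divisor's leading term divides it; move y**2 to the remainder.
  leading term y: no divisor's leading term divides it; move y to the remainder.
  leading term 1: no divisor's leading term divides it; move 1 to the remainder.
  remainder y**4 - y**3 + y**2 + y + 1 ≠ 0; add g_3 = y**4 - y**3 + y**2 + y + 1 to the basis.

The other S-polynomials (S(f_1,g_3), S(f_2,g_3)) all reduce to 0 modulo the current basis, so we have a Gröbner basis.
Inter-reduce: drop elements whose leading term is divisible by another's, tail-reduce, and make monic.
Reduced Gröbner basis: {x + y**2 + 1, y**4 - y**3 + y**2 + y + 1}.

Buchberger on the second generating set:
h_1 = -x - y**2 - 1, LT = x.
h_2 = x**2 + x*y - x + y**2 - y - 1, LT = x**2.

S(h_1,h_2): lcm = x**2. S = x*y**2 - x*y - x - y**2 + y + 1.
  leading term x*y**2: subtract (-y**2)·h_1 from x*y**2 - x*y - x - y**2 + y + 1 → -x*y - x - y**4 + y**2 + y + 1
  leading term x*y: subtract (y)·h_1 from -x*y - x - y**4 + y**2 + y + 1 → -x - y**4 + y**3 + y**2 - y + 1
  leading term x: subtract (1)·h_1 from -x - y**4 + y**3 + y**2 - y + 1 → -y**4 + y**3 - y**2 - y - 1
  leading term y**4: no divisor's leading term divides it; move -y**4 to the remainder.
  leading term y**3: no divisor's leading term divides it; move y**3 to the remainder.
  leading term y**2: no divisor's leading term divides it; move -y**2 to the remainder.
  leading term y: no divisor's leading term divides it; move -y to the remainder.
  leading term 1: no divisor's leading term divides it; move -1 to the remainder.
  remainder -y**4 + y**3 - y**2 - y - 1 ≠ 0; add k_3 = -y**4 + y**3 - y**2 - y - 1 to the basis.

The other S-polynomials (S(h_1,k_3), S(h_2,k_3)) all reduce to 0 modulo the current basis, so we have a Gröbner basis.
Inter-reduce: drop elements whose leading term is divisible by another's, tail-reduce, and make monic.
Reduced Gröbner basis: {x + y**2 + 1, y**4 - y**3 + y**2 + y + 1}.

The two bases agree; hence the ideals are identical.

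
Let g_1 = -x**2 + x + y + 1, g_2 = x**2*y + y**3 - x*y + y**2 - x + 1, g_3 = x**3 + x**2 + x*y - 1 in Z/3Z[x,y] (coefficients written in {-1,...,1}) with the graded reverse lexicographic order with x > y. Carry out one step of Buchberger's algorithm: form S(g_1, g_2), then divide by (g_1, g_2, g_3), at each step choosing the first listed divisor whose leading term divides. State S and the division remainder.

lcm(LM(g_1), LM(g_2)) = x**2*y.
S = (lcm/LT(g_1))·g_1 − (lcm/LT(g_2))·g_2 = -y**3 + y**2 + x - y - 1.
Reduce S modulo (g_1, g_2, g_3) in that order:
  leading term y**3: no divisor's leading term divides it; move -y**3 to the remainder.
  leading term y**2: no divisor's leading term divides it; move y**2 to the remainder.
  leading term x: no divisor's leading term divides it; move x to the remainder.
  leading term y: no divisor's leading term divides it; move -y to the remainder.
  leading term 1: no divisor's leading term divides it; move -1 to the remainder.
The remainder -y**3 + y**2 + x - y - 1 is nonzero, so it would be added as the next basis element.
This is the inner loop of Buchberger's algorithm — each nonzero remainder becomes a new basis element.

S(g_1, g_2) = -y**3 + y**2 + x - y - 1; remainder on division = -y**3 + y**2 + x - y - 1.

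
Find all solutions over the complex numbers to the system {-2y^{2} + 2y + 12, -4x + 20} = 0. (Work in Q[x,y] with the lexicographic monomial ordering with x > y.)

Compute a lex Gröbner basis by Buchberger's algorithm.
f_1 = -2y^{2} + 2y + 12, LT = y^{2}.
f_2 = -4x + 20, LT = x.

The S-polynomials (S(f_1,f_2)) all reduce to 0 modulo the current basis, so we have a Gröbner basis.
Inter-reduce: drop elements whose leading term is divisible by another's, tail-reduce, and make monic.
Reduced Gröbner basis: {x - 5, y^{2} - y - 6}.

A lex Gröbner basis eliminates variables successively. Here y^{2} - y - 6 depends only on y, with roots {-2, 3}; lifting each root through the earlier basis elements recovers the full solutions.
  y = -2: the earlier basis element becomes x - 5 = 0, giving x = 5 — point (5, -2).
  y = 3: the earlier basis element becomes x - 5 = 0, giving x = 5 — point (5, 3).
Check: every point annihilates each of the original generators.

{(5, -2), (5, 3)}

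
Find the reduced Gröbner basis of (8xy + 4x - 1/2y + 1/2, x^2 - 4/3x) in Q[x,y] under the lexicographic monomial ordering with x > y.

f_1 = 8xy + 4x - 1/2y + 1/2, LT = xy.
f_2 = x^2 - 4/3x, LT = x^2.

S(f_1,f_2): lcm = x^2y. S = 1/2x^2 + 61/48xy + 1/16x.
  leading term x^2: subtract (1/2)·f_2 from 1/2x^2 + 61/48xy + 1/16x → 61/48xy + 35/48x
  leading term xy: subtract (61/384)·f_1 from 61/48xy + 35/48x → 3/32x + 61/768y - 61/768
  leading term x: no divisor's leading term divides it; move 3/32x to the remainder.
  leading term y: no divisor's leading term divides it; move 61/768y to the remainder.
  leading term 1: no divisor's leading term divides it; move -61/768 to the remainder.
  remainder 3/32x + 61/768y - 61/768 ≠ 0; add g_3 = 3/32x + 61/768y - 61/768 to the basis.

S(f_1,g_3): lcm = xy. S = 1/2x - 61/72y^2 + 113/144y + 1/16.
  leading term x: subtract (16/3)·g_3 from 1/2x - 61/72y^2 + 113/144y + 1/16 → -61/72y^2 + 13/36y + 35/72
  leading term y^2: no divisor's leading term divides it; move -61/72y^2 to the remainder.
  leading term y: no divisor's leading term divides it; move 13/36y to the remainder.
  leading term 1: no divisor's leading term divides it; move 35/72 to the remainder.
  remainder -61/72y^2 + 13/36y + 35/72 ≠ 0; add g_4 = -61/72y^2 + 13/36y + 35/72 to the basis.

The other S-polynomials (S(f_2,g_3), S(f_1,g_4), S(f_2,g_4), S(g_3,g_4)) all reduce to 0 modulo the current basis, so we have a Gröbner basis.
Inter-reduce: drop elements whose leading term is divisible by another's, tail-reduce, and make monic.

G = {x + 61/72y - 61/72, y^2 - 26/61y - 35/61}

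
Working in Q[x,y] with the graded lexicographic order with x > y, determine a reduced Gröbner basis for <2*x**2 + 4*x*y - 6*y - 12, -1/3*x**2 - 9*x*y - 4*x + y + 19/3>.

G = {x**2 - 24/25*x - 3*y - 124/25, x*y + 12/25*x - 13/25, y**2 - 13/75*x + 32/15*y + 24/25}

This is the nonlinear analogue of row-reducing a linear system.

f_1 = 2*x**2 + 4*x*y - 6*y - 12, LT = x**2.
f_2 = -1/3*x**2 - 9*x*y - 4*x + y + 19/3, LT = x**2.

S(f_1,f_2): lcm = x**2. S = -25*x*y - 12*x + 13.
  leading term x*y: no divisor's leading term divides it; move -25*x*y to the remainder.
  leading term x: no divisor's leading term divides it; move -12*x to the remainder.
  leading term 1: no divisor's leading term divides it; move 13 to the remainder.
  remainder -25*x*y - 12*x + 13 ≠ 0; add g_3 = -25*x*y - 12*x + 13 to the basis.

S(f_1,g_3): lcm = x**2*y. S = 2*x*y**2 - 12/25*x**2 - 3*y**2 + 13/25*x - 6*y.
  leading term x*y**2: subtract (-2/25*y)·g_3 from 2*x*y**2 - 12/25*x**2 - 3*y**2 + 13/25*x - 6*y → -12/25*x**2 - 24/25*x*y - 3*y**2 + 13/25*x - 124/25*y
  leading term x**2: subtract (-6/25)·f_1 from -12/25*x**2 - 24/25*x*y - 3*y**2 + 13/25*x - 124/25*y → -3*y**2 + 13/25*x - 32/5*y - 72/25
  leading term y**2: no divisor's leading term divides it; move -3*y**2 to the remainder.
  leading term x: no divisor's leading term divides it; move 13/25*x to the remainder.
  leading term y: no divisor's leading term divides it; move -32/5*y to the remainder.
  leading term 1: no divisor's leading term divides it; move -72/25 to the remainder.
  remainder -3*y**2 + 13/25*x - 32/5*y - 72/25 ≠ 0; add g_4 = -3*y**2 + 13/25*x - 32/5*y - 72/25 to the basis.

The other S-polynomials (S(f_2,g_3), S(f_1,g_4), S(f_2,g_4), S(g_3,g_4)) all reduce to 0 modulo the current basis, so we have a Gröbner basis.
Inter-reduce: drop elements whose leading term is divisible by another's, tail-reduce, and make monic.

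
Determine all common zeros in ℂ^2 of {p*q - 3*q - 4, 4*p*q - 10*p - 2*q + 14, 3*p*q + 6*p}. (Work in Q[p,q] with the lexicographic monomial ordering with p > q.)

{(1, -2)}

Compute a lex Gröbner basis by Buchberger's algorithm.
f_1 = p*q - 3*q - 4, LT = p*q.
f_2 = 4*p*q - 10*p - 2*q + 14, LT = p*q.
f_3 = 3*p*q + 6*p, LT = p*q.

S(f_1,f_2): lcm = p*q. S = 5/2*p - 5/2*q - 15/2.
  leading term p: no divisor's leading term divides it; move 5/2*p to the remainder.
  leading term q: no divisor's leading term divides it; move -5/2*q to the remainder.
  leading term 1: no divisor's leading term divides it; move -15/2 to the remainder.
  remainder 5/2*p - 5/2*q - 15/2 ≠ 0; add h_4 = 5/2*p - 5/2*q - 15/2 to the basis.

S(f_1,f_3): lcm = p*q. S = -2*p - 3*q - 4.
  leading term p: subtract (-4/5)·h_4 from -2*p - 3*q - 4 → -5*q - 10
  leading term q: no divisor's leading term divides it; move -5*q to the remainder.
  leading term 1: no divisor's leading term divides it; move -10 to the remainder.
  remainder -5*q - 10 ≠ 0; add h_5 = -5*q - 10 to the basis.

The other S-polynomials (S(f_2,f_3), S(f_1,h_4), S(f_2,h_4), S(f_3,h_4), S(f_1,h_5), S(f_2,h_5), S(f_3,h_5), S(h_4,h_5)) all reduce to 0 modulo the current basis, so we have a Gröbner basis.
Inter-reduce: drop elements whose leading term is divisible by another's, tail-reduce, and make monic.
Reduced Gröbner basis: {p - 1, q + 2}.

A lex Gröbner basis eliminates variables successively. Here q + 2 depends only on q, with roots {-2}; lifting each root through the earlier basis elements recovers the full solutions.
  q = -2: the earlier basis element becomes p - 1 = 0, giving p = 1 — point (1, -2).
Zero-dimensionality of the ideal guarantees finitely many solutions over ℂ.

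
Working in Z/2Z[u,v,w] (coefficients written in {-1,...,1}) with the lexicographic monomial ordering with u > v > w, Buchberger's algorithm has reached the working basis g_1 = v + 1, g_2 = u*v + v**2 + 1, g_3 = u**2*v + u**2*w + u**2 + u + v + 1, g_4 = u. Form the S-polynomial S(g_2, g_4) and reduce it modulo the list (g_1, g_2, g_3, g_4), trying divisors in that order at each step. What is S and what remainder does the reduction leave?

S(g_2, g_4) = v**2 + 1; remainder on division = 0.

lcm(LM(g_2), LM(g_4)) = u*v.
S = (lcm/LT(g_2))·g_2 − (lcm/LT(g_4))·g_4 = v**2 + 1.
Reduce S modulo (g_1, g_2, g_3, g_4) in that order:
  leading term v**2: subtract (v)·g_1 from v**2 + 1 → v + 1
  leading term v: subtract (1)·g_1 from v + 1 → 0
The remainder is 0, so this S-polynomial contributes no new basis element.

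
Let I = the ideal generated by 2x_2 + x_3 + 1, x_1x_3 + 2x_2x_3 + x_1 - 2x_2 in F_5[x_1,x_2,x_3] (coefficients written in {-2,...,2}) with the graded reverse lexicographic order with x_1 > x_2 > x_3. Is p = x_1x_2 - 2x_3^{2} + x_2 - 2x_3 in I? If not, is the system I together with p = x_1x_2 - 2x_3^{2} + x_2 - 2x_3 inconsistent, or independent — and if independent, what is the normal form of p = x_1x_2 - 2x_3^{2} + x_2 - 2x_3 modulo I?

x_1x_2 - 2x_3^{2} + x_2 - 2x_3 lies in I (it reduces to 0).

First compute the reduced Gröbner basis of I by Buchberger's algorithm.
f_1 = 2x_2 + x_3 + 1, LT = x_2.
f_2 = x_1x_3 + 2x_2x_3 + x_1 - 2x_2, LT = x_1x_3.

The S-polynomials (S(f_1,f_2)) all reduce to 0 modulo the current basis, so we have a Gröbner basis.
Inter-reduce: drop elements whose leading term is divisible by another's, tail-reduce, and make monic.
Reduced Gröbner basis: {x_1x_3 - x_3^{2} + x_1 + 1, x_2 - 2x_3 - 2}.
Label its elements g_1 = x_1x_3 - x_3^{2} + x_1 + 1, g_2 = x_2 - 2x_3 - 2.

Reduce p = x_1x_2 - 2x_3^{2} + x_2 - 2x_3 modulo G:
  leading term x_1x_2: subtract (x_1)·g_2 from x_1x_2 - 2x_3^{2} + x_2 - 2x_3 → 2x_1x_3 - 2x_3^{2} + 2x_1 + x_2 - 2x_3
  leading term x_1x_3: subtract (2)·g_1 from 2x_1x_3 - 2x_3^{2} + 2x_1 + x_2 - 2x_3 → x_2 - 2x_3 - 2
  leading term x_2: subtract (1)·g_2 from x_2 - 2x_3 - 2 → 0
  normal form = 0.
Since the normal form is 0, p ∈ I.

Ideal membership is decidable via reduction modulo a Gröbner basis.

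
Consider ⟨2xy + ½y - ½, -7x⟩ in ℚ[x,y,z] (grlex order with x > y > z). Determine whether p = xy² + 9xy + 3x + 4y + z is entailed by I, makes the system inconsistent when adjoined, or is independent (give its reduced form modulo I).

First compute the reduced Gröbner basis of I by Buchberger's algorithm.
f_1 = 2xy + ½y - ½, LT = xy.
f_2 = -7x, LT = x.

S(f_1,f_2): lcm = xy. S = ¼y - ¼.
  leading term y: no divisor's leading term divides it; move ¼y to the remainder.
  leading term 1: no divisor's leading term divides it; move -¼ to the remainder.
  remainder ¼y - ¼ ≠ 0; add h_3 = ¼y - ¼ to the basis.

The other S-polynomials (S(f_1,h_3), S(f_2,h_3)) all reduce to 0 modulo the current basis, so we have a Gröbner basis.
Inter-reduce: drop elements whose leading term is divisible by another's, tail-reduce, and make monic.
Reduced Gröbner basis: {x, y - 1}.
Label its elements g_1 = x, g_2 = y - 1.

Reduce p = xy² + 9xy + 3x + 4y + z modulo G:
  leading term xy²: subtract (y²)·g_1 from xy² + 9xy + 3x + 4y + z → 9xy + 3x + 4y + z
  leading term xy: subtract (9y)·g_1 from 9xy + 3x + 4y + z → 3x + 4y + z
  leading term x: subtract (3)·g_1 from 3x + 4y + z → 4y + z
  leading term y: subtract (4)·g_2 from 4y + z → z + 4
  leading term z: no divisor's leading term divides it; move z to the remainder.
  leading term 1: no divisor's leading term divides it; move 4 to the remainder.
  normal form = z + 4.
The normal form is nonzero, so p ∉ I. Since p minus its normal form lies in I, I + (p) = I + (r) where r = z + 4; decide whether this ideal is the whole ring.
Run Buchberger on G together with r (pairs among the g_i already reduce to 0 since G is a Gröbner basis):
g_1 = x, LT = x.
g_2 = y - 1, LT = y.
r = z + 4, LT = z.

The S-polynomials (S(g_1,g_2), S(g_1,r), S(g_2,r)) all reduce to 0 modulo the current basis, so we have a Gröbner basis.
Inter-reduce: drop elements whose leading term is divisible by another's, tail-reduce, and make monic.
Reduced Gröbner basis: {x, y - 1, z + 4}.
The reduced Gröbner basis of I + (p) is {x, y - 1, z + 4} ≠ {1}, a proper ideal, so the enlarged system stays consistent: p is independent of I, with normal form z + 4.

The remainder on division by a Gröbner basis is unique — it is the normal form.

xy² + 9xy + 3x + 4y + z is independent of I; its normal form modulo I is z + 4.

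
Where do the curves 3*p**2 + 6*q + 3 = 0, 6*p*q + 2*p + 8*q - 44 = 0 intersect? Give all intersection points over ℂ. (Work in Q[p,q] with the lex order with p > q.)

{(-3, -5), (5/6 + sqrt(167)*I/6, 53/36 - 5*sqrt(167)*I/36), (5/6 - sqrt(167)*I/6, 53/36 + 5*sqrt(167)*I/36)}

Compute a lex Gröbner basis by Buchberger's algorithm.
f_1 = 3*p**2 + 6*q + 3, LT = p**2.
f_2 = 6*p*q + 2*p + 8*q - 44, LT = p*q.

S(f_1,f_2): lcm = p**2*q. S = -1/3*p**2 - 4/3*p*q + 22/3*p + 2*q**2 + q.
  reduce S modulo (f_1, f_2):
  remainder 70/9*p + 2*q**2 + 31/9*q - 85/9 ≠ 0; add h_3 = 70/9*p + 2*q**2 + 31/9*q - 85/9 to the basis.

S(f_2,h_3): lcm = p*q. S = 1/3*p - 9/35*q**3 - 31/70*q**2 + 107/42*q - 22/3.
  reduce S modulo (f_1, f_2, h_3):
  remainder -9/35*q**3 - 37/70*q**2 + 12/5*q - 97/14 ≠ 0; add h_4 = -9/35*q**3 - 37/70*q**2 + 12/5*q - 97/14 to the basis.

The other S-polynomials (S(f_1,h_3), S(f_1,h_4), S(f_2,h_4), S(h_3,h_4)) all reduce to 0 modulo the current basis, so we have a Gröbner basis.
Inter-reduce: drop elements whose leading term is divisible by another's, tail-reduce, and make monic.
Reduced Gröbner basis: {p + 9/35*q**2 + 31/70*q - 17/14, q**3 + 37/18*q**2 - 28/3*q + 485/18}.

Since the basis is lex-ordered, q**3 + 37/18*q**2 - 28/3*q + 485/18 is univariate in q. Its roots are {-5, 53/36 - 5*sqrt(167)*I/36, 53/36 + 5*sqrt(167)*I/36}. Back-substituting each root into the other basis elements fixes the other coordinates.
  q = -5: the earlier basis element becomes p + 3 = 0, giving p = -3 — point (-3, -5).
  q = 53/36 - 5*sqrt(167)*I/36: the earlier basis element becomes p - 5/6 - sqrt(167)*I/6 = 0, giving p = 5/6 + sqrt(167)*I/6 — point (5/6 + sqrt(167)*I/6, 53/36 - 5*sqrt(167)*I/36).
  q = 53/36 + 5*sqrt(167)*I/36: the earlier basis element becomes p - 5/6 + sqrt(167)*I/6 = 0, giving p = 5/6 - sqrt(167)*I/6 — point (5/6 - sqrt(167)*I/6, 53/36 + 5*sqrt(167)*I/36).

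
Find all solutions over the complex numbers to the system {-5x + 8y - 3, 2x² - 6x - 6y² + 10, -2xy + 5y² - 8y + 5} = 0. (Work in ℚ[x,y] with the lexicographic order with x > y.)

Compute a lex Gröbner basis by Buchberger's algorithm.
f_1 = -5x + 8y - 3, LT = x.
f_2 = 2x² - 6x - 6y² + 10, LT = x².
f_3 = -2xy + 5y² - 8y + 5, LT = xy.

S(f_1,f_2): lcm = x². S = -8/5xy + 18/5x + 3y² - 5.
  leading term xy: subtract (8/25y)·f_1 from -8/5xy + 18/5x + 3y² - 5 → 18/5x + 11/25y² + 24/25y - 5
  leading term x: subtract (-18/25)·f_1 from 18/5x + 11/25y² + 24/25y - 5 → 11/25y² + 168/25y - 179/25
  leading term y²: no divisor's leading term divides it; move 11/25y² to the remainder.
  leading term y: no divisor's leading term divides it; move 168/25y to the remainder.
  leading term 1: no divisor's leading term divides it; move -179/25 to the remainder.
  remainder 11/25y² + 168/25y - 179/25 ≠ 0; add h_4 = 11/25y² + 168/25y - 179/25 to the basis.

S(f_1,f_3): lcm = xy. S = 9/10y² - 17/5y + 5/2.
  leading term y²: subtract (45/22)·h_4 from 9/10y² - 17/5y + 5/2 → -943/55y + 943/55
  leading term y: no divisor's leading term divides it; move -943/55y to the remainder.
  leading term 1: no divisor's leading term divides it; move 943/55 to the remainder.
  remainder -943/55y + 943/55 ≠ 0; add h_5 = -943/55y + 943/55 to the basis.

The other S-polynomials (S(f_2,f_3), S(f_1,h_4), S(f_2,h_4), S(f_3,h_4), S(f_1,h_5), S(f_2,h_5), S(f_3,h_5), S(h_4,h_5)) all reduce to 0 modulo the current basis, so we have a Gröbner basis.
Inter-reduce: drop elements whose leading term is divisible by another's, tail-reduce, and make monic.
Reduced Gröbner basis: {x - 1, y - 1}.

A lex Gröbner basis eliminates variables successively. Here y - 1 depends only on y, with roots {1}; lifting each root through the earlier basis elements recovers the full solutions.
  y = 1: the earlier basis element becomes x - 1 = 0, giving x = 1 — point (1, 1).
Substituting each solution back into the original system confirms all equations vanish.

{(1, 1)}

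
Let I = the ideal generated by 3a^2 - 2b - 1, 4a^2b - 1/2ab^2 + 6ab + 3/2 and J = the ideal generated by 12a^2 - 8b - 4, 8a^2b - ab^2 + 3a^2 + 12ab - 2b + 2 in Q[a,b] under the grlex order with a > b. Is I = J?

Equality of ideals is decidable: compute both reduced Gröbner bases (unique for the ordering) and check whether they agree.
Buchberger on the first generating set:
f_1 = 3a^2 - 2b - 1, LT = a^2.
f_2 = 4a^2b - 1/2ab^2 + 6ab + 3/2, LT = a^2b.

S(f_1,f_2): lcm = a^2b. S = 1/8ab^2 - 3/2ab - 2/3b^2 - 1/3b - 3/8.
  leading term ab^2: no divisor's leading term divides it; move 1/8ab^2 to the remainder.
  leading term ab: no divisor's leading term divides it; move -3/2ab to the remainder.
  leading term b^2: no divisor's leading term divides it; move -2/3b^2 to the remainder.
  leading term b: no divisor's leading term divides it; move -1/3b to the remainder.
  leading term 1: no divisor's leading term divides it; move -3/8 to the remainder.
  remainder 1/8ab^2 - 3/2ab - 2/3b^2 - 1/3b - 3/8 ≠ 0; add g_3 = 1/8ab^2 - 3/2ab - 2/3b^2 - 1/3b - 3/8 to the basis.

S(f_1,g_3): lcm = a^2b^2. S = 12a^2b + 16/3ab^2 - 2/3b^3 + 8/3ab - 1/3b^2 + 3a.
  leading term a^2b: subtract (4b)·f_1 from 12a^2b + 16/3ab^2 - 2/3b^3 + 8/3ab - 1/3b^2 + 3a → 16/3ab^2 - 2/3b^3 + 8/3ab + 23/3b^2 + 3a + 4b
  leading term ab^2: subtract (128/3)·g_3 from 16/3ab^2 - 2/3b^3 + 8/3ab + 23/3b^2 + 3a + 4b → -2/3b^3 + 200/3ab + 325/9b^2 + 3a + 164/9b + 16
  leading term b^3: no divisor's leading term divides it; move -2/3b^3 to the remainder.
  leading term ab: no divisor's leading term divides it; move 200/3ab to the remainder.
  leading term b^2: no divisor's leading term divides it; move 325/9b^2 to the remainder.
  leading term a: no divisor's leading term divides it; move 3a to the remainder.
  leading term b: no divisor's leading term divides it; move 164/9b to the remainder.
  leading term 1: no divisor's leading term divides it; move 16 to the remainder.
  remainder -2/3b^3 + 200/3ab + 325/9b^2 + 3a + 164/9b + 16 ≠ 0; add g_4 = -2/3b^3 + 200/3ab + 325/9b^2 + 3a + 164/9b + 16 to the basis.

The other S-polynomials (S(f_2,g_3), S(f_1,g_4), S(f_2,g_4), S(g_3,g_4)) all reduce to 0 modulo the current basis, so we have a Gröbner basis.
Inter-reduce: drop elements whose leading term is divisible by another's, tail-reduce, and make monic.
Reduced Gröbner basis: {ab^2 - 12ab - 16/3b^2 - 8/3b - 3, b^3 - 100ab - 325/6b^2 - 9/2a - 82/3b - 24, a^2 - 2/3b - 1/3}.

Buchberger on the second generating set:
h_1 = 12a^2 - 8b - 4, LT = a^2.
h_2 = 8a^2b - ab^2 + 3a^2 + 12ab - 2b + 2, LT = a^2b.

S(h_1,h_2): lcm = a^2b. S = 1/8ab^2 - 3/8a^2 - 3/2ab - 2/3b^2 - 1/12b - 1/4.
  leading term ab^2: no divisor's leading term divides it; move 1/8ab^2 to the remainder.
  leading term a^2: subtract (-1/32)·h_1 from -3/8a^2 - 3/2ab - 2/3b^2 - 1/12b - 1/4 → -3/2ab - 2/3b^2 - 1/3b - 3/8
  leading term ab: no divisor's leading term divides it; move -3/2ab to the remainder.
  leading term b^2: no divisor's leading term divides it; move -2/3b^2 to the remainder.
  leading term b: no divisor's leading term divides it; move -1/3b to the remainder.
  leading term 1: no divisor's leading term divides it; move -3/8 to the remainder.
  remainder 1/8ab^2 - 3/2ab - 2/3b^2 - 1/3b - 3/8 ≠ 0; add k_3 = 1/8ab^2 - 3/2ab - 2/3b^2 - 1/3b - 3/8 to the basis.

S(h_1,k_3): lcm = a^2b^2. S = 12a^2b + 16/3ab^2 - 2/3b^3 + 8/3ab - 1/3b^2 + 3a.
  leading term a^2b: subtract (b)·h_1 from 12a^2b + 16/3ab^2 - 2/3b^3 + 8/3ab - 1/3b^2 + 3a → 16/3ab^2 - 2/3b^3 + 8/3ab + 23/3b^2 + 3a + 4b
  leading term ab^2: subtract (128/3)·k_3 from 16/3ab^2 - 2/3b^3 + 8/3ab + 23/3b^2 + 3a + 4b → -2/3b^3 + 200/3ab + 325/9b^2 + 3a + 164/9b + 16
  leading term b^3: no divisor's leading term divides it; move -2/3b^3 to the remainder.
  leading term ab: no divisor's leading term divides it; move 200/3ab to the remainder.
  leading term b^2: no divisor's leading term divides it; move 325/9b^2 to the remainder.
  leading term a: no divisor's leading term divides it; move 3a to the remainder.
  leading term b: no divisor's leading term divides it; move 164/9b to the remainder.
  leading term 1: no divisor's leading term divides it; move 16 to the remainder.
  remainder -2/3b^3 + 200/3ab + 325/9b^2 + 3a + 164/9b + 16 ≠ 0; add k_4 = -2/3b^3 + 200/3ab + 325/9b^2 + 3a + 164/9b + 16 to the basis.

The other S-polynomials (S(h_2,k_3), S(h_1,k_4), S(h_2,k_4), S(k_3,k_4)) all reduce to 0 modulo the current basis, so we have a Gröbner basis.
Inter-reduce: drop elements whose leading term is divisible by another's, tail-reduce, and make monic.
Reduced Gröbner basis: {ab^2 - 12ab - 16/3b^2 - 8/3b - 3, b^3 - 100ab - 325/6b^2 - 9/2a - 82/3b - 24, a^2 - 2/3b - 1/3}.

These coincide, so the ideals are equal.
The choice of monomial ordering does not affect the verdict — as long as both bases are computed under the same ordering, their equality decides ideal equality.

Yes, the ideals are equal.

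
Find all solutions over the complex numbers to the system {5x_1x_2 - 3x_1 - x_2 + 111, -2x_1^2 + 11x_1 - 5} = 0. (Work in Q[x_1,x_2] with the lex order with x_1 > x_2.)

{(1/2, -73), (5, -4)}

Compute a lex Gröbner basis by Buchberger's algorithm.
f_1 = 5x_1x_2 - 3x_1 - x_2 + 111, LT = x_1x_2.
f_2 = -2x_1^2 + 11x_1 - 5, LT = x_1^2.

S(f_1,f_2): lcm = x_1^2x_2. S = -3/5x_1^2 + 53/10x_1x_2 + 111/5x_1 - 5/2x_2.
  leading term x_1^2: subtract (3/10)·f_2 from -3/5x_1^2 + 53/10x_1x_2 + 111/5x_1 - 5/2x_2 → 53/10x_1x_2 + 189/10x_1 - 5/2x_2 + 3/2
  leading term x_1x_2: subtract (53/50)·f_1 from 53/10x_1x_2 + 189/10x_1 - 5/2x_2 + 3/2 → 552/25x_1 - 36/25x_2 - 2904/25
  leading term x_1: no divisor's leading term divides it; move 552/25x_1 to the remainder.
  leading term x_2: no divisor's leading term divides it; move -36/25x_2 to the remainder.
  leading term 1: no divisor's leading term divides it; move -2904/25 to the remainder.
  remainder 552/25x_1 - 36/25x_2 - 2904/25 ≠ 0; add h_3 = 552/25x_1 - 36/25x_2 - 2904/25 to the basis.

S(f_1,h_3): lcm = x_1x_2. S = -3/5x_1 + 3/46x_2^2 + 582/115x_2 + 111/5.
  leading term x_1: subtract (-5/184)·h_3 from -3/5x_1 + 3/46x_2^2 + 582/115x_2 + 111/5 → 3/46x_2^2 + 231/46x_2 + 438/23
  leading term x_2^2: no divisor's leading term divides it; move 3/46x_2^2 to the remainder.
  leading term x_2: no divisor's leading term divides it; move 231/46x_2 to the remainder.
  leading term 1: no divisor's leading term divides it; move 438/23 to the remainder.
  remainder 3/46x_2^2 + 231/46x_2 + 438/23 ≠ 0; add h_4 = 3/46x_2^2 + 231/46x_2 + 438/23 to the basis.

The other S-polynomials (S(f_2,h_3), S(f_1,h_4), S(f_2,h_4), S(h_3,h_4)) all reduce to 0 modulo the current basis, so we have a Gröbner basis.
Inter-reduce: drop elements whose leading term is divisible by another's, tail-reduce, and make monic.
Reduced Gröbner basis: {x_1 - 3/46x_2 - 121/23, x_2^2 + 77x_2 + 292}.

From the last basis element, x_2^2 + 77x_2 + 292 = 0, so x_2 takes values in {-73, -4}. Each choice, substituted upward through the basis, yields the corresponding point(s) of the solution set.
  x_2 = -73: the earlier basis element becomes x_1 - 1/2 = 0, giving x_1 = 1/2 — point (1/2, -73).
  x_2 = -4: the earlier basis element becomes x_1 - 5 = 0, giving x_1 = 5 — point (5, -4).
Each listed point satisfies every original equation (direct substitution).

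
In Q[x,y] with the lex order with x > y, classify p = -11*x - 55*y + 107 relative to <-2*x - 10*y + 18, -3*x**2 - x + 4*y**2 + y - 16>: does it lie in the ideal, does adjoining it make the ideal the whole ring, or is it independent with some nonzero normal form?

First compute the reduced Gröbner basis of I by Buchberger's algorithm.
f_1 = -2*x - 10*y + 18, LT = x.
f_2 = -3*x**2 - x + 4*y**2 + y - 16, LT = x**2.

S(f_1,f_2): lcm = x**2. S = 5*x*y - 28/3*x + 4/3*y**2 + 1/3*y - 16/3.
  leading term x*y: subtract (-5/2*y)·f_1 from 5*x*y - 28/3*x + 4/3*y**2 + 1/3*y - 16/3 → -28/3*x - 71/3*y**2 + 136/3*y - 16/3
  leading term x: subtract (14/3)·f_1 from -28/3*x - 71/3*y**2 + 136/3*y - 16/3 → -71/3*y**2 + 92*y - 268/3
  leading term y**2: no divisor's leading term divides it; move -71/3*y**2 to the remainder.
  leading term y: no divisor's leading term divides it; move 92*y to the remainder.
  leading term 1: no divisor's leading term divides it; move -268/3 to the remainder.
  remainder -71/3*y**2 + 92*y - 268/3 ≠ 0; add h_3 = -71/3*y**2 + 92*y - 268/3 to the basis.

S(f_1,h_3): leading monomials are coprime, so the S-polynomial reduces to 0 (Buchberger's first criterion).
S(f_2,h_3): leading monomials are coprime, so the S-polynomial reduces to 0 (Buchberger's first criterion).
Every S-polynomial of the final basis reduces to 0, so we have a Gröbner basis.
Inter-reduce: drop elements whose leading term is divisible by another's, tail-reduce, and make monic.
Reduced Gröbner basis: {x + 5*y - 9, y**2 - 276/71*y + 268/71}.
Label its elements g_1 = x + 5*y - 9, g_2 = y**2 - 276/71*y + 268/71.

Reduce p = -11*x - 55*y + 107 modulo G:
  leading term x: subtract (-11)·g_1 from -11*x - 55*y + 107 → 8
  leading term 1: no divisor's leading term divides it; move 8 to the remainder.
  normal form = 8.
The normal form is nonzero, so p ∉ I. Since p minus its normal form lies in I, I + (p) = I + (r) where r = 8; decide whether this ideal is the whole ring.
Here r = 8 is a nonzero constant, hence a unit: 1 ∈ I + (p), the Gröbner basis of I + (p) is {1}, and the enlarged system has no common solution — adjoining p is inconsistent.

Adjoining -11*x - 55*y + 107 makes the ideal the whole ring: the system is inconsistent.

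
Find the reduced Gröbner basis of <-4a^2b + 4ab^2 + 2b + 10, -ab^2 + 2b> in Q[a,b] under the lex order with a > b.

This is the nonlinear analogue of row-reducing a linear system.

f_1 = -4a^2b + 4ab^2 + 2b + 10, LT = a^2b.
f_2 = -ab^2 + 2b, LT = ab^2.

S(f_1,f_2): lcm = a^2b^2. S = -ab^3 + 2ab - 1/2b^2 - 5/2b.
  reduce S modulo (f_1, f_2):
  remainder 2ab - 5/2b^2 - 5/2b ≠ 0; add g_3 = 2ab - 5/2b^2 - 5/2b to the basis.

S(f_1,g_3): lcm = a^2b. S = 1/4ab^2 + 5/4ab - 1/2b - 5/2.
  reduce S modulo (f_1, f_2, g_3):
  remainder 25/16b^2 + 25/16b - 5/2 ≠ 0; add g_4 = 25/16b^2 + 25/16b - 5/2 to the basis.

S(f_1,g_4): lcm = a^2b^2. S = -a^2b + 8/5a^2 - ab^3 - 1/2b^2 - 5/2b.
  reduce S modulo (f_1, f_2, g_3, g_4):
  remainder 8/5a^2 - 5/2b - 13/2 ≠ 0; add g_5 = 8/5a^2 - 5/2b - 13/2 to the basis.

S(f_2,g_4): lcm = ab^2. S = -ab + 8/5a - 2b.
  reduce S modulo (f_1, f_2, g_3, g_4, g_5):
  remainder 8/5a - 2b - 2 ≠ 0; add g_6 = 8/5a - 2b - 2 to the basis.

The other S-polynomials (S(f_2,g_3), S(g_3,g_4), S(f_1,g_5), S(f_2,g_5), S(g_3,g_5), S(g_4,g_5), S(f_1,g_6), S(f_2,g_6), S(g_3,g_6), S(g_4,g_6), S(g_5,g_6)) all reduce to 0 modulo the current basis, so we have a Gröbner basis.
Inter-reduce: drop elements whose leading term is divisible by another's, tail-reduce, and make monic.

G = {a - 5/4b - 5/4, b^2 + b - 8/5}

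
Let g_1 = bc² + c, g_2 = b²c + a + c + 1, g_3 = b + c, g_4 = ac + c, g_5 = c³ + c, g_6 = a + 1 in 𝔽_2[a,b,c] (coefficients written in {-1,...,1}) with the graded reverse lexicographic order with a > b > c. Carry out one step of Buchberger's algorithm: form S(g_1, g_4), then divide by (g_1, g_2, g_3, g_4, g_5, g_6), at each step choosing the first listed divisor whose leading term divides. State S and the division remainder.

lcm(LM(g_1), LM(g_4)) = abc².
S = (lcm/LT(g_1))·g_1 − (lcm/LT(g_4))·g_4 = bc² + ac.
Reduce S modulo (g_1, g_2, g_3, g_4, g_5, g_6) in that order:
  leading term bc²: subtract (1)·g_1 from bc² + ac → ac + c
  leading term ac: subtract (1)·g_4 from ac + c → 0
The remainder is 0, so this S-polynomial contributes no new basis element.

S(g_1, g_4) = bc² + ac; remainder on division = 0.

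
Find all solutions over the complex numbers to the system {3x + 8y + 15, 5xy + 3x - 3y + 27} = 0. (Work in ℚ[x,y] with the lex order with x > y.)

Compute a lex Gröbner basis by Buchberger's algorithm.
f_1 = 3x + 8y + 15, LT = x.
f_2 = 5xy + 3x - 3y + 27, LT = xy.

S(f_1,f_2): lcm = xy. S = -⅗x + 8/3y² + 28/5y - 27/5.
  leading term x: subtract (-⅕)·f_1 from -⅗x + 8/3y² + 28/5y - 27/5 → 8/3y² + 36/5y - 12/5
  leading term y²: no divisor's leading term divides it; move 8/3y² to the remainder.
  leading term y: no divisor's leading term divides it; move 36/5y to the remainder.
  leading term 1: no divisor's leading term divides it; move -12/5 to the remainder.
  remainder 8/3y² + 36/5y - 12/5 ≠ 0; add h_3 = 8/3y² + 36/5y - 12/5 to the basis.

The other S-polynomials (S(f_1,h_3), S(f_2,h_3)) all reduce to 0 modulo the current basis, so we have a Gröbner basis.
Inter-reduce: drop elements whose leading term is divisible by another's, tail-reduce, and make monic.
Reduced Gröbner basis: {x + 8/3y + 5, y² + 27/10y - 9/10}.

The lex basis is triangular: the last element involves only y. Solving y² + 27/10y - 9/10 = 0 gives y ∈ {-3, 3/10}; substituting each value into the earlier elements determines the remaining variables.
  y = -3: the earlier basis element becomes x - 3 = 0, giving x = 3 — point (3, -3).
  y = 3/10: the earlier basis element becomes x + 29/5 = 0, giving x = -29/5 — point (-29/5, 3/10).
Each listed point satisfies every original equation (direct substitution).

{(3, -3), (-29/5, 3/10)}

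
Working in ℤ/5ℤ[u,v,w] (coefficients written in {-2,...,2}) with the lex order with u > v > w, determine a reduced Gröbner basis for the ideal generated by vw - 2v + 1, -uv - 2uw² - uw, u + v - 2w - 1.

G = {u + w⁴ - w³ + w, v - w⁴ + w³ + 2w - 1, w⁵ + 2w⁴ + 2w³ - 2w² - 1}

Buchberger's algorithm terminates because the ascending chain of leading-term ideals stabilizes.

f_1 = vw - 2v + 1, LT = vw.
f_2 = -uv - 2uw² - uw, LT = uv.
f_3 = u + v - 2w - 1, LT = u.

S(f_1,f_2): lcm = uvw. S = -2uv - 2uw³ - uw² + u.
  leading term uv: subtract (2)·f_2 from -2uv - 2uw³ - uw² + u → -2uw³ - 2uw² + 2uw + u
  leading term uw³: subtract (-2w³)·f_3 from -2uw³ - 2uw² + 2uw + u → -2uw² + 2uw + u + 2vw³ + w⁴ - 2w³
  leading term uw²: subtract (-2w²)·f_3 from -2uw² + 2uw + u + 2vw³ + w⁴ - 2w³ → 2uw + u + 2vw³ + 2vw² + w⁴ - w³ - 2w²
  leading term uw: subtract (2w)·f_3 from 2uw + u + 2vw³ + 2vw² + w⁴ - w³ - 2w² → u + 2vw³ + 2vw² - 2vw + w⁴ - w³ + 2w² + 2w
  leading term u: subtract (1)·f_3 from u + 2vw³ + 2vw² - 2vw + w⁴ - w³ + 2w² + 2w → 2vw³ + 2vw² - 2vw - v + w⁴ - w³ + 2w² - w + 1
  leading term vw³: subtract (2w²)·f_1 from 2vw³ + 2vw² - 2vw - v + w⁴ - w³ + 2w² - w + 1 → vw² - 2vw - v + w⁴ - w³ - w + 1
  leading term vw²: subtract (w)·f_1 from vw² - 2vw - v + w⁴ - w³ - w + 1 → -v + w⁴ - w³ - 2w + 1
  leading term v: no divisor's leading term divides it; move -v to the remainder.
  leading term w⁴: no divisor's leading term divides it; move w⁴ to the remainder.
  leading term w³: no divisor's leading term divides it; move -w³ to the remainder.
  leading term w: no divisor's leading term divides it; move -2w to the remainder.
  leading term 1: no divisor's leading term divides it; move 1 to the remainder.
  remainder -v + w⁴ - w³ - 2w + 1 ≠ 0; add g_4 = -v + w⁴ - w³ - 2w + 1 to the basis.

S(f_1,g_4): lcm = vw. S = -2v + w⁵ - w⁴ - 2w² + w + 1.
  leading term v: subtract (2)·g_4 from -2v + w⁵ - w⁴ - 2w² + w + 1 → w⁵ + 2w⁴ + 2w³ - 2w² - 1
  leading term w⁵: no divisor's leading term divides it; move w⁵ to the remainder.
  leading term w⁴: no divisor's leading term divides it; move 2w⁴ to the remainder.
  leading term w³: no divisor's leading term divides it; move 2w³ to the remainder.
  leading term w²: no divisor's leading term divides it; move -2w² to the remainder.
  leading term 1: no divisor's leading term divides it; move -1 to the remainder.
  remainder w⁵ + 2w⁴ + 2w³ - 2w² - 1 ≠ 0; add g_5 = w⁵ + 2w⁴ + 2w³ - 2w² - 1 to the basis.

The other S-polynomials (S(f_1,f_3), S(f_2,f_3), S(f_2,g_4), S(f_3,g_4), S(f_1,g_5), S(f_2,g_5), S(f_3,g_5), S(g_4,g_5)) all reduce to 0 modulo the current basis, so we have a Gröbner basis.
Inter-reduce: drop elements whose leading term is divisible by another's, tail-reduce, and make monic.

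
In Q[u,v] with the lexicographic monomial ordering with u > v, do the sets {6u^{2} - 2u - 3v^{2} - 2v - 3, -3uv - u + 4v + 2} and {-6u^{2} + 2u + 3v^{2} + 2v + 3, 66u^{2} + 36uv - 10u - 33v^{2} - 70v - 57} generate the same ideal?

Since reduced Gröbner bases are canonical representatives of ideals under a given ordering, it suffices to compute and compare them.
Buchberger on the first generating set:
f_1 = 6u^{2} - 2u - 3v^{2} - 2v - 3, LT = u^{2}.
f_2 = -3uv - u + 4v + 2, LT = uv.

S(f_1,f_2): lcm = u^{2}v. S = -\tfrac{1}{3}u^{2} + uv + \tfrac{2}{3}u - \tfrac{1}{2}v^{3} - \tfrac{1}{3}v^{2} - \tfrac{1}{2}v.
  leading term u^{2}: subtract (-\tfrac{1}{18})·f_1 from -\tfrac{1}{3}u^{2} + uv + \tfrac{2}{3}u - \tfrac{1}{2}v^{3} - \tfrac{1}{3}v^{2} - \tfrac{1}{2}v → uv + \tfrac{5}{9}u - \tfrac{1}{2}v^{3} - \tfrac{1}{2}v^{2} - \tfrac{11}{18}v - \tfrac{1}{6}
  leading term uv: subtract (-\tfrac{1}{3})·f_2 from uv + \tfrac{5}{9}u - \tfrac{1}{2}v^{3} - \tfrac{1}{2}v^{2} - \tfrac{11}{18}v - \tfrac{1}{6} → \tfrac{2}{9}u - \tfrac{1}{2}v^{3} - \tfrac{1}{2}v^{2} + \tfrac{13}{18}v + \tfrac{1}{2}
  leading term u: no divisor's leading term divides it; move \tfrac{2}{9}u to the remainder.
  leading term v^{3}: no divisor's leading term divides it; move -\tfrac{1}{2}v^{3} to the remainder.
  leading term v^{2}: no divisor's leading term divides it; move -\tfrac{1}{2}v^{2} to the remainder.
  leading term v: no divisor's leading term divides it; move \tfrac{13}{18}v to the remainder.
  leading term 1: no divisor's leading term divides it; move \tfrac{1}{2} to the remainder.
  remainder \tfrac{2}{9}u - \tfrac{1}{2}v^{3} - \tfrac{1}{2}v^{2} + \tfrac{13}{18}v + \tfrac{1}{2} ≠ 0; add g_3 = \tfrac{2}{9}u - \tfrac{1}{2}v^{3} - \tfrac{1}{2}v^{2} + \tfrac{13}{18}v + \tfrac{1}{2} to the basis.

S(f_2,g_3): lcm = uv. S = \tfrac{1}{3}u + \tfrac{9}{4}v^{4} + \tfrac{9}{4}v^{3} - \tfrac{13}{4}v^{2} - \tfrac{43}{12}v - \tfrac{2}{3}.
  leading term u: subtract (\tfrac{3}{2})·g_3 from \tfrac{1}{3}u + \tfrac{9}{4}v^{4} + \tfrac{9}{4}v^{3} - \tfrac{13}{4}v^{2} - \tfrac{43}{12}v - \tfrac{2}{3} → \tfrac{9}{4}v^{4} + 3v^{3} - \tfrac{5}{2}v^{2} - \tfrac{14}{3}v - \tfrac{17}{12}
  leading term v^{4}: no divisor's leading term divides it; move \tfrac{9}{4}v^{4} to the remainder.
  leading term v^{3}: no divisor's leading term divides it; move 3v^{3} to the remainder.
  leading term v^{2}: no divisor's leading term divides it; move -\tfrac{5}{2}v^{2} to the remainder.
  leading term v: no divisor's leading term divides it; move -\tfrac{14}{3}v to the remainder.
  leading term 1: no divisor's leading term divides it; move -\tfrac{17}{12} to the remainder.
  remainder \tfrac{9}{4}v^{4} + 3v^{3} - \tfrac{5}{2}v^{2} - \tfrac{14}{3}v - \tfrac{17}{12} ≠ 0; add g_4 = \tfrac{9}{4}v^{4} + 3v^{3} - \tfrac{5}{2}v^{2} - \tfrac{14}{3}v - \tfrac{17}{12} to the basis.

The other S-polynomials (S(f_1,g_3), S(f_1,g_4), S(f_2,g_4), S(g_3,g_4)) all reduce to 0 modulo the current basis, so we have a Gröbner basis.
Inter-reduce: drop elements whose leading term is divisible by another's, tail-reduce, and make monic.
Reduced Gröbner basis: {u - \tfrac{9}{4}v^{3} - \tfrac{9}{4}v^{2} + \tfrac{13}{4}v + \tfrac{9}{4}, v^{4} + \tfrac{4}{3}v^{3} - \tfrac{10}{9}v^{2} - \tfrac{56}{27}v - \tfrac{17}{27}}.

Buchberger on the second generating set:
h_1 = -6u^{2} + 2u + 3v^{2} + 2v + 3, LT = u^{2}.
h_2 = 66u^{2} + 36uv - 10u - 33v^{2} - 70v - 57, LT = u^{2}.

S(h_1,h_2): lcm = u^{2}. S = -\tfrac{6}{11}uv - \tfrac{2}{11}u + \tfrac{8}{11}v + \tfrac{4}{11}.
  leading term uv: no divisor's leading term divides it; move -\tfrac{6}{11}uv to the remainder.
  leading term u: no divisor's leading term divides it; move -\tfrac{2}{11}u to the remainder.
  leading term v: no divisor's leading term divides it; move \tfrac{8}{11}v to the remainder.
  leading term 1: no divisor's leading term divides it; move \tfrac{4}{11} to the remainder.
  remainder -\tfrac{6}{11}uv - \tfrac{2}{11}u + \tfrac{8}{11}v + \tfrac{4}{11} ≠ 0; add k_3 = -\tfrac{6}{11}uv - \tfrac{2}{11}u + \tfrac{8}{11}v + \tfrac{4}{11} to the basis.

S(h_1,k_3): lcm = u^{2}v. S = -\tfrac{1}{3}u^{2} + uv + \tfrac{2}{3}u - \tfrac{1}{2}v^{3} - \tfrac{1}{3}v^{2} - \tfrac{1}{2}v.
  leading term u^{2}: subtract (\tfrac{1}{18})·h_1 from -\tfrac{1}{3}u^{2} + uv + \tfrac{2}{3}u - \tfrac{1}{2}v^{3} - \tfrac{1}{3}v^{2} - \tfrac{1}{2}v → uv + \tfrac{5}{9}u - \tfrac{1}{2}v^{3} - \tfrac{1}{2}v^{2} - \tfrac{11}{18}v - \tfrac{1}{6}
  leading term uv: subtract (-\tfrac{11}{6})·k_3 from uv + \tfrac{5}{9}u - \tfrac{1}{2}v^{3} - \tfrac{1}{2}v^{2} - \tfrac{11}{18}v - \tfrac{1}{6} → \tfrac{2}{9}u - \tfrac{1}{2}v^{3} - \tfrac{1}{2}v^{2} + \tfrac{13}{18}v + \tfrac{1}{2}
  leading term u: no divisor's leading term divides it; move \tfrac{2}{9}u to the remainder.
  leading term v^{3}: no divisor's leading term divides it; move -\tfrac{1}{2}v^{3} to the remainder.
  leading term v^{2}: no divisor's leading term divides it; move -\tfrac{1}{2}v^{2} to the remainder.
  leading term v: no divisor's leading term divides it; move \tfrac{13}{18}v to the remainder.
  leading term 1: no divisor's leading term divides it; move \tfrac{1}{2} to the remainder.
  remainder \tfrac{2}{9}u - \tfrac{1}{2}v^{3} - \tfrac{1}{2}v^{2} + \tfrac{13}{18}v + \tfrac{1}{2} ≠ 0; add k_4 = \tfrac{2}{9}u - \tfrac{1}{2}v^{3} - \tfrac{1}{2}v^{2} + \tfrac{13}{18}v + \tfrac{1}{2} to the basis.

S(k_3,k_4): lcm = uv. S = \tfrac{1}{3}u + \tfrac{9}{4}v^{4} + \tfrac{9}{4}v^{3} - \tfrac{13}{4}v^{2} - \tfrac{43}{12}v - \tfrac{2}{3}.
  leading term u: subtract (\tfrac{3}{2})·k_4 from \tfrac{1}{3}u + \tfrac{9}{4}v^{4} + \tfrac{9}{4}v^{3} - \tfrac{13}{4}v^{2} - \tfrac{43}{12}v - \tfrac{2}{3} → \tfrac{9}{4}v^{4} + 3v^{3} - \tfrac{5}{2}v^{2} - \tfrac{14}{3}v - \tfrac{17}{12}
  leading term v^{4}: no divisor's leading term divides it; move \tfrac{9}{4}v^{4} to the remainder.
  leading term v^{3}: no divisor's leading term divides it; move 3v^{3} to the remainder.
  leading term v^{2}: no divisor's leading term divides it; move -\tfrac{5}{2}v^{2} to the remainder.
  leading term v: no divisor's leading term divides it; move -\tfrac{14}{3}v to the remainder.
  leading term 1: no divisor's leading term divides it; move -\tfrac{17}{12} to the remainder.
  remainder \tfrac{9}{4}v^{4} + 3v^{3} - \tfrac{5}{2}v^{2} - \tfrac{14}{3}v - \tfrac{17}{12} ≠ 0; add k_5 = \tfrac{9}{4}v^{4} + 3v^{3} - \tfrac{5}{2}v^{2} - \tfrac{14}{3}v - \tfrac{17}{12} to the basis.

The other S-polynomials (S(h_2,k_3), S(h_1,k_4), S(h_2,k_4), S(h_1,k_5), S(h_2,k_5), S(k_3,k_5), S(k_4,k_5)) all reduce to 0 modulo the current basis, so we have a Gröbner basis.
Inter-reduce: drop elements whose leading term is divisible by another's, tail-reduce, and make monic.
Reduced Gröbner basis: {u - \tfrac{9}{4}v^{3} - \tfrac{9}{4}v^{2} + \tfrac{13}{4}v + \tfrac{9}{4}, v^{4} + \tfrac{4}{3}v^{3} - \tfrac{10}{9}v^{2} - \tfrac{56}{27}v - \tfrac{17}{27}}.

These coincide, so the ideals are equal.

Yes, the ideals are equal.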